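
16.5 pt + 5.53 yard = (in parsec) 1.641e-16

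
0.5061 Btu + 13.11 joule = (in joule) 547.1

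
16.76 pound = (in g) 7602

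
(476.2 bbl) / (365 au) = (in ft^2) 1.492e-11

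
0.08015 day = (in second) 6925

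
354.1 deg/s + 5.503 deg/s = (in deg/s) 359.6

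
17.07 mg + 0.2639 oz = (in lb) 0.01653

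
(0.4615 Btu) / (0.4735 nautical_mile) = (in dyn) 5.552e+04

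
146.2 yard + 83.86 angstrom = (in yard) 146.2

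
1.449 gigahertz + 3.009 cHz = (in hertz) 1.449e+09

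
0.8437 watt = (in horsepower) 0.001131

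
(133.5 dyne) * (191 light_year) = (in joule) 2.412e+15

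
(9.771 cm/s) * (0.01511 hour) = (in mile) 0.003303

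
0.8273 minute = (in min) 0.8273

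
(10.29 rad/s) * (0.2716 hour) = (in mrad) 1.006e+07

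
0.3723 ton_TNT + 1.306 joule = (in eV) 9.722e+27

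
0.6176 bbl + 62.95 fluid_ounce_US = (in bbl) 0.6293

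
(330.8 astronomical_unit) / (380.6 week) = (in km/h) 7.739e+05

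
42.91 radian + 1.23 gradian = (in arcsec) 8.855e+06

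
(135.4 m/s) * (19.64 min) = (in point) 4.523e+08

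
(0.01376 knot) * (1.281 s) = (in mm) 9.068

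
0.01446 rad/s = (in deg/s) 0.8285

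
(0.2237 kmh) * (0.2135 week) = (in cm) 8.024e+05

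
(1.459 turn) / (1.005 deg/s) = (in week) 0.0008641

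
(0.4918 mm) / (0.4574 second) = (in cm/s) 0.1075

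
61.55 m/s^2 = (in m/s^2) 61.55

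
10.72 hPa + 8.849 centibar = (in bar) 0.09921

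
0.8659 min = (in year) 1.647e-06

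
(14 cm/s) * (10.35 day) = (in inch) 4.929e+06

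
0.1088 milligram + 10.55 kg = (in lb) 23.26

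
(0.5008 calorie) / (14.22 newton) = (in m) 0.1474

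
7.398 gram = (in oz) 0.261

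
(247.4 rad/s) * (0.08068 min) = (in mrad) 1.198e+06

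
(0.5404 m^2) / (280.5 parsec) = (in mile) 3.88e-23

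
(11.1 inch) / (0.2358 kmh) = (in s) 4.304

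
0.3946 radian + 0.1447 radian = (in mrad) 539.3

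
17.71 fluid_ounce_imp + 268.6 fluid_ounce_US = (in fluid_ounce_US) 285.6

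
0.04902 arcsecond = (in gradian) 1.513e-05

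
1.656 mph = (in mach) 0.002174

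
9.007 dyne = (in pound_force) 2.025e-05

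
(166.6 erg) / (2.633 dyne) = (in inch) 24.91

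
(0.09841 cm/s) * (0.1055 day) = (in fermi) 8.97e+15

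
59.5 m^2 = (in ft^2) 640.5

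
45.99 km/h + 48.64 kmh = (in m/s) 26.29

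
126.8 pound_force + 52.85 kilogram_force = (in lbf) 243.3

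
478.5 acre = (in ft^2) 2.084e+07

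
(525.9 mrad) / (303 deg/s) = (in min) 0.001657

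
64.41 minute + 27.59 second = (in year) 0.0001234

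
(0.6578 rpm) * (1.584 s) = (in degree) 6.252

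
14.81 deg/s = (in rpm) 2.468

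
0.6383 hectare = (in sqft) 6.871e+04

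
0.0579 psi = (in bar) 0.003992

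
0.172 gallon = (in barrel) 0.004095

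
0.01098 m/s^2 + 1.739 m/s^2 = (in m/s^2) 1.75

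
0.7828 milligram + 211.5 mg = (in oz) 0.007488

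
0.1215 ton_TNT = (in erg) 5.084e+15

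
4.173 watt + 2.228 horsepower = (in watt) 1666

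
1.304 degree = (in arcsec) 4694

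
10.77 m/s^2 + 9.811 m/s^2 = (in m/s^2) 20.58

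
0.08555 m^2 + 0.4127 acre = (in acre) 0.4127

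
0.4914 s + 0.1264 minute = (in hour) 0.002243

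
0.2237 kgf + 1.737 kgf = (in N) 19.23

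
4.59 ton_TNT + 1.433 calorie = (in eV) 1.199e+29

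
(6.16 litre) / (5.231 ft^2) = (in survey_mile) 7.876e-06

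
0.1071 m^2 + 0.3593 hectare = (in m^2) 3593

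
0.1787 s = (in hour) 4.964e-05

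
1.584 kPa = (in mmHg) 11.88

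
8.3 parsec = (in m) 2.561e+17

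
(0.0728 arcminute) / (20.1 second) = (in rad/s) 1.054e-06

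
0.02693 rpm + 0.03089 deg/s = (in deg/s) 0.1925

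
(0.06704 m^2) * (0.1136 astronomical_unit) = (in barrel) 7.166e+09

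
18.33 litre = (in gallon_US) 4.842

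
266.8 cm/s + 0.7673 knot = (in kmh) 11.03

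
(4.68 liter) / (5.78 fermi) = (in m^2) 8.097e+11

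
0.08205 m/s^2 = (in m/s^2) 0.08205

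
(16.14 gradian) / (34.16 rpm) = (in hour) 1.969e-05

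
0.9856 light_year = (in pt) 2.643e+19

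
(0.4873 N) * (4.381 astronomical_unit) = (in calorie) 7.633e+10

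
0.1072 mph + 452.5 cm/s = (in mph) 10.23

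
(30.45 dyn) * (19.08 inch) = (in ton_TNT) 3.527e-14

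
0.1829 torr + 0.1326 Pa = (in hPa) 0.2452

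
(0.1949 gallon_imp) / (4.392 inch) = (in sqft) 0.08549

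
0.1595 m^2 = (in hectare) 1.595e-05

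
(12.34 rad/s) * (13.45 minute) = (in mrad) 9.958e+06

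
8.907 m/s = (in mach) 0.02616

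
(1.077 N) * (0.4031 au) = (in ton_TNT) 15.52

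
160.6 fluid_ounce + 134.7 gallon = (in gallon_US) 136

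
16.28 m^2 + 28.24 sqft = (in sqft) 203.5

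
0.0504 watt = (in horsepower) 6.759e-05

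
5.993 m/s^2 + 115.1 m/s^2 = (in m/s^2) 121.1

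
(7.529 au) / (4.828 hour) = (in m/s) 6.48e+07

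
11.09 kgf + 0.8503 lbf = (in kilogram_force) 11.48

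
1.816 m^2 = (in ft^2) 19.55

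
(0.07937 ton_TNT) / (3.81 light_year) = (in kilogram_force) 9.395e-10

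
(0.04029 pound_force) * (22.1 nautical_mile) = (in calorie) 1753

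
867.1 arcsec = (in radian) 0.004204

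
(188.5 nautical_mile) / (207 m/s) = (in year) 5.348e-05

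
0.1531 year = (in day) 55.88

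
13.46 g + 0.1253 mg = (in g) 13.46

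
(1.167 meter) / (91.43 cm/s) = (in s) 1.276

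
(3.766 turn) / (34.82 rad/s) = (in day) 7.865e-06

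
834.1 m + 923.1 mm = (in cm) 8.35e+04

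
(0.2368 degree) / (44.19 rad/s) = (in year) 2.966e-12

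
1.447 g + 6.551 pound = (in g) 2973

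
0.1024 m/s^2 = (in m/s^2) 0.1024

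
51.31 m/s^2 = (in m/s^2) 51.31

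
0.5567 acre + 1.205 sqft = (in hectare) 0.2253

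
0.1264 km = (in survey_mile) 0.07854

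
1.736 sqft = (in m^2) 0.1613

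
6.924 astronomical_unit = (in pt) 2.936e+15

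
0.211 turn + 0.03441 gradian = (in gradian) 84.43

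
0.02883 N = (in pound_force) 0.006481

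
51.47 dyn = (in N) 0.0005147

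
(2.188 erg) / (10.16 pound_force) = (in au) 3.236e-20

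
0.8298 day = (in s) 7.169e+04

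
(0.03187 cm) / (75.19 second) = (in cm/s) 0.0004239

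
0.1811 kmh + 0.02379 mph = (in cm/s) 6.094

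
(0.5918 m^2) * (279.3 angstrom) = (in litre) 1.653e-05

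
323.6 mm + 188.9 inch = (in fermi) 5.122e+15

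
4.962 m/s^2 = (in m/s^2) 4.962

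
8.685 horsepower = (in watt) 6476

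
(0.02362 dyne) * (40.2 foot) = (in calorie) 6.917e-07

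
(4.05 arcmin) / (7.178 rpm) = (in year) 4.97e-11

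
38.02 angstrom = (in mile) 2.362e-12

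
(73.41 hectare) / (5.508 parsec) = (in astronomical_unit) 2.887e-23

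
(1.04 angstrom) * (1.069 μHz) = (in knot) 2.161e-16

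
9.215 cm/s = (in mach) 0.0002706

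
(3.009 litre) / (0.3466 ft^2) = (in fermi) 9.345e+13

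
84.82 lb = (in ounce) 1357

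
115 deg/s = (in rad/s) 2.007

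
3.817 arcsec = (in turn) 2.945e-06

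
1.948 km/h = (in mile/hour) 1.21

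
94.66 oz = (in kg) 2.684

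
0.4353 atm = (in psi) 6.397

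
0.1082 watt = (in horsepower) 0.0001451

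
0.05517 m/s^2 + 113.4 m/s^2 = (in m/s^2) 113.5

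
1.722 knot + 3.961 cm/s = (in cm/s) 92.55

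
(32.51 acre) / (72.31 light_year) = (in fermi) 192.3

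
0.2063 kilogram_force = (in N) 2.023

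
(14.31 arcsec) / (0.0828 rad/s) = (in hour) 2.327e-07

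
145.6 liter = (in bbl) 0.9158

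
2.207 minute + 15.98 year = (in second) 5.039e+08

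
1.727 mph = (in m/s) 0.772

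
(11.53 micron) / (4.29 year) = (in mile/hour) 1.906e-13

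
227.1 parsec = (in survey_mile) 4.354e+15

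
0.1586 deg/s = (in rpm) 0.02643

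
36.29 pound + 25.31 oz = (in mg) 1.718e+07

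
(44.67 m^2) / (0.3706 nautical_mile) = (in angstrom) 6.508e+08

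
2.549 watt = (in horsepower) 0.003418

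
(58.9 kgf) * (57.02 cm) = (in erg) 3.294e+09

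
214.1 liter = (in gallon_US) 56.56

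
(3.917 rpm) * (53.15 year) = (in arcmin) 2.364e+12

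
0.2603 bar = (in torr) 195.2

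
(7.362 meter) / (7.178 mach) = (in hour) 8.367e-07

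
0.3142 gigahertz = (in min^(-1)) 1.885e+10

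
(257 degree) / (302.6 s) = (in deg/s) 0.8493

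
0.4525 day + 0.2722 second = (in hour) 10.86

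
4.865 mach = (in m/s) 1657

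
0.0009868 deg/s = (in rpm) 0.0001645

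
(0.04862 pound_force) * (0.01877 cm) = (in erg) 405.9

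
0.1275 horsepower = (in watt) 95.08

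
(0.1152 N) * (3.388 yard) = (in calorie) 0.0853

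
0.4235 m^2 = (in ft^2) 4.559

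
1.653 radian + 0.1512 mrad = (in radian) 1.653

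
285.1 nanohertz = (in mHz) 0.0002851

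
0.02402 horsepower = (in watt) 17.91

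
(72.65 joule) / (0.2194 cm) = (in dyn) 3.311e+09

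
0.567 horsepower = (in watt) 422.8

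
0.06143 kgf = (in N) 0.6024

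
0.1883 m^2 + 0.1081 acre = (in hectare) 0.04377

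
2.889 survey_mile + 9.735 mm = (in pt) 1.318e+07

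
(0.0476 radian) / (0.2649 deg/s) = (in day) 0.0001192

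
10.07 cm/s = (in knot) 0.1957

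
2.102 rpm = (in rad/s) 0.2201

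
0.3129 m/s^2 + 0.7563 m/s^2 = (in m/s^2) 1.069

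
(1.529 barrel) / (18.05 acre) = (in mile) 2.068e-09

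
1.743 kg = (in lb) 3.843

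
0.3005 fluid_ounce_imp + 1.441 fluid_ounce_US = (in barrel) 0.0003217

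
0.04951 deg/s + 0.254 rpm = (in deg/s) 1.574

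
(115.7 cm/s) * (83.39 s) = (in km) 0.09648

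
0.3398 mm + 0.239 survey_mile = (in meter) 384.6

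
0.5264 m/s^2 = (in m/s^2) 0.5264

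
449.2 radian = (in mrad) 4.492e+05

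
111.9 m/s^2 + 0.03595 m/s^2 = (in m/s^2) 111.9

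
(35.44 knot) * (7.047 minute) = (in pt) 2.185e+07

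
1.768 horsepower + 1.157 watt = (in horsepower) 1.77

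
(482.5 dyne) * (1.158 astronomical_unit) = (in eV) 5.217e+27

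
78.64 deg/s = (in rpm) 13.11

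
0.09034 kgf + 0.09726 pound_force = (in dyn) 1.319e+05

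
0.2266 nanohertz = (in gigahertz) 2.266e-19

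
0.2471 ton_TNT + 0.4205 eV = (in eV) 6.453e+27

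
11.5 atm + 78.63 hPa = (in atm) 11.58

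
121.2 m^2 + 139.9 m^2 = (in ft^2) 2810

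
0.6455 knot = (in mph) 0.7428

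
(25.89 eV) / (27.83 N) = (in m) 1.49e-19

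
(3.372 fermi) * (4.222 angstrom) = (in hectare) 1.424e-28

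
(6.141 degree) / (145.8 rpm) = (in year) 2.226e-10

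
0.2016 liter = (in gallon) 0.05326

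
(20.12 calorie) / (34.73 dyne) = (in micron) 2.424e+11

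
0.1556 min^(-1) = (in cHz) 0.2593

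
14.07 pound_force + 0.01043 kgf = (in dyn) 6.269e+06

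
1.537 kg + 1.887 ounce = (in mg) 1.59e+06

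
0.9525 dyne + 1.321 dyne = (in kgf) 2.318e-06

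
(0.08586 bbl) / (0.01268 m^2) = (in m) 1.077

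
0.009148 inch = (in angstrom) 2.324e+06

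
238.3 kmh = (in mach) 0.1944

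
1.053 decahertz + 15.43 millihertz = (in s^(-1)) 10.55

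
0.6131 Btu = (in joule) 646.9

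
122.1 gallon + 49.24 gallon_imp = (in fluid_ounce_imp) 2.415e+04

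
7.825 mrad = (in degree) 0.4483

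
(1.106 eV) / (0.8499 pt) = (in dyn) 5.91e-11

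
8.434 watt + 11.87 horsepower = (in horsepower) 11.88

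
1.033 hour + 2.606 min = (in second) 3875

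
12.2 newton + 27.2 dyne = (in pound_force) 2.743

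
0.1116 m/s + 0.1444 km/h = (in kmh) 0.5462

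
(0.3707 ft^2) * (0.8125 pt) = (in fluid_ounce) 0.3338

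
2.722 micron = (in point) 0.007716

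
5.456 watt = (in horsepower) 0.007317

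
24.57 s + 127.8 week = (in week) 127.8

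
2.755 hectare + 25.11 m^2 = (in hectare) 2.758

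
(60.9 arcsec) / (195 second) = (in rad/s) 1.514e-06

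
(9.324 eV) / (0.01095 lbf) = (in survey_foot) 1.006e-16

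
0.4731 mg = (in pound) 1.043e-06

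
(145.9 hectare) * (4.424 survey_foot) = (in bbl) 1.237e+07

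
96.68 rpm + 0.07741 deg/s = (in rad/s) 10.13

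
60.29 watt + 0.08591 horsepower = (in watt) 124.4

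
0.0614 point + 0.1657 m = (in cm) 16.57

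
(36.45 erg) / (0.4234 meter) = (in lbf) 1.935e-06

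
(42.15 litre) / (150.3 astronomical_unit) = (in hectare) 1.875e-19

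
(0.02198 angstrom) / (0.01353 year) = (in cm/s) 5.151e-16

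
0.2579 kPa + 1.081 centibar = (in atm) 0.01321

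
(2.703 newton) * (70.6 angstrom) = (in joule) 1.908e-08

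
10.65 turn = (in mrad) 6.692e+04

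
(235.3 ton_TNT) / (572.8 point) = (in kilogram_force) 4.968e+11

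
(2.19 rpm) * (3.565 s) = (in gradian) 52.05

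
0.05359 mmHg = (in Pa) 7.145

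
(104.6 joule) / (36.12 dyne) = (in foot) 9.501e+05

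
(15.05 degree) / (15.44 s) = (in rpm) 0.1625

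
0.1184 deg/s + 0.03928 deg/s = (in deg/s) 0.1577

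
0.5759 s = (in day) 6.666e-06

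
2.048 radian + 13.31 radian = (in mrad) 1.536e+04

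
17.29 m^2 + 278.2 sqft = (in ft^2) 464.3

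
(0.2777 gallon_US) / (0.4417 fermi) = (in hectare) 2.38e+08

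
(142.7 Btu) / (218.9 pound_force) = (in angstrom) 1.546e+12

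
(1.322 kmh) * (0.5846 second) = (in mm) 214.7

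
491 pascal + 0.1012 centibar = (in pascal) 592.2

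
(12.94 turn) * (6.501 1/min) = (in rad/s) 8.809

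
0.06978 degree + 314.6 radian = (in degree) 1.803e+04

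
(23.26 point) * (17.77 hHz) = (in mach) 0.04282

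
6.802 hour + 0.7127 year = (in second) 2.25e+07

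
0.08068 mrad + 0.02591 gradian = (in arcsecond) 100.6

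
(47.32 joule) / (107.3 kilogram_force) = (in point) 127.5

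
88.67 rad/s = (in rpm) 846.7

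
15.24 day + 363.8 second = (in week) 2.178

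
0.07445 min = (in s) 4.467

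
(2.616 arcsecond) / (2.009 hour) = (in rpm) 1.675e-08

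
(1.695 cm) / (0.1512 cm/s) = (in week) 1.854e-05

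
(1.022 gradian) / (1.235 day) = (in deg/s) 8.62e-06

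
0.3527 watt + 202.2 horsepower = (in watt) 1.508e+05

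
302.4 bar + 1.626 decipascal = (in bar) 302.4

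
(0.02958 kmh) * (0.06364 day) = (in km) 0.04518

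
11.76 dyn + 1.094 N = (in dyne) 1.094e+05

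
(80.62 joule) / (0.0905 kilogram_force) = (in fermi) 9.084e+16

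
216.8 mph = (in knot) 188.4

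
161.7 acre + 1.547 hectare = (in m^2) 6.698e+05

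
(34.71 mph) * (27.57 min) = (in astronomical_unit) 1.716e-07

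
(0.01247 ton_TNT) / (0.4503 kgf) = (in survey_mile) 7342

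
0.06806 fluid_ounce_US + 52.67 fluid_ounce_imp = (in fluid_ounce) 50.67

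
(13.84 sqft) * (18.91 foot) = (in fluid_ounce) 2.506e+05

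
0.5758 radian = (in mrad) 575.8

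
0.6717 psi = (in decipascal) 4.631e+04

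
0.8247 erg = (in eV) 5.147e+11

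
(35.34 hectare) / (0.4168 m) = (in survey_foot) 2.782e+06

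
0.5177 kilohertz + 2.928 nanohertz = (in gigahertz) 5.177e-07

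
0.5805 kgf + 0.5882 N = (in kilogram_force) 0.6405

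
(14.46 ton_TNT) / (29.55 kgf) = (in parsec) 6.766e-09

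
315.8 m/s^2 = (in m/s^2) 315.8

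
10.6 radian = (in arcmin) 3.644e+04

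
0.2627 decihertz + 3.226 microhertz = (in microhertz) 2.627e+04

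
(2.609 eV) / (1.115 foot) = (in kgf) 1.254e-19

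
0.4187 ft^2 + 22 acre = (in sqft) 9.583e+05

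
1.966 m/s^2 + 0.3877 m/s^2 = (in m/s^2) 2.354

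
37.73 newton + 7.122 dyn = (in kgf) 3.847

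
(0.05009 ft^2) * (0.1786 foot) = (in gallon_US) 0.06692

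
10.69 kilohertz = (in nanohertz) 1.069e+13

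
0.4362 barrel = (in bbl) 0.4362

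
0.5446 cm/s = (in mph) 0.01218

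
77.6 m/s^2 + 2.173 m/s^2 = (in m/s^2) 79.77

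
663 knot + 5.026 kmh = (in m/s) 342.5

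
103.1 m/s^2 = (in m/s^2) 103.1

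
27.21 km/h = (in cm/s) 755.8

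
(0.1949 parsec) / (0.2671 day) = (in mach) 7.653e+08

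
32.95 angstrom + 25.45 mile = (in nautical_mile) 22.12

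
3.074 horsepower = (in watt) 2292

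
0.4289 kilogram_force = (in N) 4.206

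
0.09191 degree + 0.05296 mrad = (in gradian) 0.1055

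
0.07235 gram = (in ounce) 0.002552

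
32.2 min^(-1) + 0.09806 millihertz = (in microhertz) 5.368e+05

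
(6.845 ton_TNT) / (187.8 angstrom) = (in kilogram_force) 1.555e+17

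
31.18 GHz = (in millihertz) 3.118e+13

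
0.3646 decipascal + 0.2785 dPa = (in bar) 6.431e-07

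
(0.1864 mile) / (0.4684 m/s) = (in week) 0.001059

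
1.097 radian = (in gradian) 69.84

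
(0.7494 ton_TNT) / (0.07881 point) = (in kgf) 1.15e+13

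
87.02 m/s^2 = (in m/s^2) 87.02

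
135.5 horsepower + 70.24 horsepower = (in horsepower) 205.7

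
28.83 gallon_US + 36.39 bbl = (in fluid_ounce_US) 1.993e+05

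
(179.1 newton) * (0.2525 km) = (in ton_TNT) 1.081e-05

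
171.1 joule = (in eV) 1.068e+21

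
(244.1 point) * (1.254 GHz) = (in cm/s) 1.08e+10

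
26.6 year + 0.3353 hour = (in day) 9709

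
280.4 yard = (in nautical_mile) 0.1384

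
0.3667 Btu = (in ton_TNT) 9.247e-08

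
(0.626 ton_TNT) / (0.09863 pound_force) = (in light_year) 6.31e-07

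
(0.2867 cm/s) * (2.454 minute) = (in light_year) 4.462e-17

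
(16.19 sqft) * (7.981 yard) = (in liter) 1.098e+04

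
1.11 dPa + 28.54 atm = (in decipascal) 2.892e+07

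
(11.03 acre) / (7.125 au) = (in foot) 1.374e-07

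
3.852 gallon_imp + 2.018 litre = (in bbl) 0.1228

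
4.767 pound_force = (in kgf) 2.162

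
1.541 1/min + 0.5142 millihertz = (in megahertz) 2.62e-08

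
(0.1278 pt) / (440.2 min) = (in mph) 3.818e-09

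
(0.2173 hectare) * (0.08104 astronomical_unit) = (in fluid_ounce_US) 8.908e+17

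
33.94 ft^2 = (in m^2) 3.153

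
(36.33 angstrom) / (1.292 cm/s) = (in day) 3.255e-12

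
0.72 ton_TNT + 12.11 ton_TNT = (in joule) 5.368e+10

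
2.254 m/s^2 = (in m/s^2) 2.254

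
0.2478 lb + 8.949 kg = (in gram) 9061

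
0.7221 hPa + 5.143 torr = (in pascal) 757.9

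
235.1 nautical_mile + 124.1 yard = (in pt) 1.235e+09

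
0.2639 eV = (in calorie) 1.011e-20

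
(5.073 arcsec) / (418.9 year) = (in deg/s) 1.067e-13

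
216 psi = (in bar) 14.89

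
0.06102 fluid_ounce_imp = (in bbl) 1.091e-05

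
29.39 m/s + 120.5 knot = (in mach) 0.2684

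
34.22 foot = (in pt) 2.957e+04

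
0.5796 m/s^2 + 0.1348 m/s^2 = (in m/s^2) 0.7144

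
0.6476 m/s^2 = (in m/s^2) 0.6476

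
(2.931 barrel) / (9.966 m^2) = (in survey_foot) 0.1534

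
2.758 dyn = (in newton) 2.758e-05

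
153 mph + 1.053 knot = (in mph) 154.2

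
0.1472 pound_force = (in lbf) 0.1472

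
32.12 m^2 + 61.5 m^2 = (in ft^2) 1008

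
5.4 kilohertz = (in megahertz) 0.0054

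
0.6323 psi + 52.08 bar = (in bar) 52.12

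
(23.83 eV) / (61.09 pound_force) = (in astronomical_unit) 9.392e-32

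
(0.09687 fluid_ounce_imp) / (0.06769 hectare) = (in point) 1.153e-05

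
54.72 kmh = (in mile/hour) 34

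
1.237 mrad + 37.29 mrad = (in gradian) 2.453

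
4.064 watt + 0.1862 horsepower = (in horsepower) 0.1916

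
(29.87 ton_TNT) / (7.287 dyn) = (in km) 1.715e+12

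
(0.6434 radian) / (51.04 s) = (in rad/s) 0.01261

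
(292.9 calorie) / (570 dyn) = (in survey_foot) 7.054e+05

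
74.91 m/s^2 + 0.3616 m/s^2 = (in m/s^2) 75.27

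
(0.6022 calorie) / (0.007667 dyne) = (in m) 3.286e+07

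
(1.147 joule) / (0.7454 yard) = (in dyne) 1.683e+05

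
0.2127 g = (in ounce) 0.007503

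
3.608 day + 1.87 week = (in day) 16.7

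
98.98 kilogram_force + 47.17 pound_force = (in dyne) 1.18e+08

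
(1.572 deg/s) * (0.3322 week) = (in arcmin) 1.895e+07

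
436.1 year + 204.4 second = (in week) 2.274e+04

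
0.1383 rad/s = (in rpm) 1.321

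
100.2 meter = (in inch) 3945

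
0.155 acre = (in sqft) 6752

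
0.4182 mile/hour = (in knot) 0.3634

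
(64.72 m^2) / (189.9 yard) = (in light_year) 3.94e-17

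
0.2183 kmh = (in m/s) 0.06064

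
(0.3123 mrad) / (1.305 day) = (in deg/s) 1.587e-07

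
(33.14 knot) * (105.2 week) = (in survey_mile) 6.74e+05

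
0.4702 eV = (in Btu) 7.14e-23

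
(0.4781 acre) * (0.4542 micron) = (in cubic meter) 0.0008788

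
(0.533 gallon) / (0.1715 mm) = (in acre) 0.002907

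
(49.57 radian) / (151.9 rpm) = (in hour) 0.0008656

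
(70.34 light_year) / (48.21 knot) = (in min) 4.472e+14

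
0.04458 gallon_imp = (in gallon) 0.05354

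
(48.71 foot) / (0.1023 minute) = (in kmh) 8.708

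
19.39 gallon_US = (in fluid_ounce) 2482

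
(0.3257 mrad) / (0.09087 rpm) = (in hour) 9.507e-06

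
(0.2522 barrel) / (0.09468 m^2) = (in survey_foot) 1.389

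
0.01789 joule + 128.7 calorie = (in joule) 538.5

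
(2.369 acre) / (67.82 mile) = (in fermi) 8.784e+13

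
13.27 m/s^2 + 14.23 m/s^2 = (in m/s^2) 27.5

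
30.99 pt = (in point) 30.99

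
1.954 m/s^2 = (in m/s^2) 1.954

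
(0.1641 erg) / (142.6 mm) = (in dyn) 0.01151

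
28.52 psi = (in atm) 1.941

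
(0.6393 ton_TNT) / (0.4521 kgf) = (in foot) 1.979e+09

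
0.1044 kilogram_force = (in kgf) 0.1044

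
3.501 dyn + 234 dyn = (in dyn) 237.5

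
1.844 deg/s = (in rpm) 0.3073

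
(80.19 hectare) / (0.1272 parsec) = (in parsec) 6.621e-27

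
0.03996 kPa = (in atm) 0.0003944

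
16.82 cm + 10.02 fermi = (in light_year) 1.778e-17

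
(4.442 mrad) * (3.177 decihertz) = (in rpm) 0.01348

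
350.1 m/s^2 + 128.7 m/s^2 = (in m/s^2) 478.8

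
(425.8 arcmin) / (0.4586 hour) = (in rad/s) 7.502e-05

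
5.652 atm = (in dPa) 5.727e+06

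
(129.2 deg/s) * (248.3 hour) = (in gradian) 1.283e+08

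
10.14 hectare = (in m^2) 1.014e+05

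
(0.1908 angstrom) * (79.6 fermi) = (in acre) 3.753e-28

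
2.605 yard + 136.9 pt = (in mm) 2430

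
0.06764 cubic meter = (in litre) 67.64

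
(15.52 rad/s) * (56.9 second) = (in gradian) 5.622e+04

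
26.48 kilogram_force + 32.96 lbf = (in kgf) 41.43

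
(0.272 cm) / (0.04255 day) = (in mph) 1.655e-06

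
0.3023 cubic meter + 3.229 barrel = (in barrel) 5.13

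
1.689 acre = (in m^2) 6835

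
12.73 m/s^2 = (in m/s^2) 12.73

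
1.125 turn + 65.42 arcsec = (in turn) 1.125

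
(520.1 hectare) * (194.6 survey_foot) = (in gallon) 8.15e+10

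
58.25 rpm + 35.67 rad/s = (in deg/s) 2393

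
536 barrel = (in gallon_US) 2.251e+04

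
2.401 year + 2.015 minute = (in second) 7.572e+07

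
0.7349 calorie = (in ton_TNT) 7.349e-10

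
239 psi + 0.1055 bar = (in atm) 16.37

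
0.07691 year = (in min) 4.042e+04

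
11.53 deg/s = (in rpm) 1.922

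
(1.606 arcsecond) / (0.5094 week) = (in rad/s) 2.527e-11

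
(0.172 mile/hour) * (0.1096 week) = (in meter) 5097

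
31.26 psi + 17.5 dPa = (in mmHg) 1617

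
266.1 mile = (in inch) 1.686e+07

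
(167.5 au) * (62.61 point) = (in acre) 1.368e+08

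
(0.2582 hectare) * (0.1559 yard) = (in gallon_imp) 8.097e+04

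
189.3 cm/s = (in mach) 0.005559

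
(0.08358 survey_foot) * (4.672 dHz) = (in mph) 0.02662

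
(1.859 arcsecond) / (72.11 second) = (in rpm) 1.194e-06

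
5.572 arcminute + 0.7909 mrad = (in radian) 0.002412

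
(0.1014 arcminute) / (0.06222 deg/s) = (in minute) 0.0004527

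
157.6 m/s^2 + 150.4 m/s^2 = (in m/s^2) 308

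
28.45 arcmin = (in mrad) 8.276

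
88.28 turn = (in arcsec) 1.144e+08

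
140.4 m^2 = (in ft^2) 1511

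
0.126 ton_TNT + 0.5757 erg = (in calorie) 1.26e+08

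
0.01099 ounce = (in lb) 0.0006869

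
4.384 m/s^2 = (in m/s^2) 4.384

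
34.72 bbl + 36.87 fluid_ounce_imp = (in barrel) 34.73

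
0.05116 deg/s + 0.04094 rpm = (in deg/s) 0.2968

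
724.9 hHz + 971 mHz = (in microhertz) 7.249e+10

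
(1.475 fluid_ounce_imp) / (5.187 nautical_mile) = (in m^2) 4.363e-09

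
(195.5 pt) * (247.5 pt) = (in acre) 1.488e-06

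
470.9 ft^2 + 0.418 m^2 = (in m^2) 44.17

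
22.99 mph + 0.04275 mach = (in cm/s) 2483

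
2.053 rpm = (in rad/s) 0.215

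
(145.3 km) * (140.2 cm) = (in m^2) 2.037e+05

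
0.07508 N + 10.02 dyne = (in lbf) 0.0169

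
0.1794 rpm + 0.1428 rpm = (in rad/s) 0.03374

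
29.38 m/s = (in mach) 0.08628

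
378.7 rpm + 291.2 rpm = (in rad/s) 70.15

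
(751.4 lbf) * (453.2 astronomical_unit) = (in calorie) 5.416e+16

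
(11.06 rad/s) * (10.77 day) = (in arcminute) 3.538e+10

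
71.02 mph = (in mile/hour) 71.02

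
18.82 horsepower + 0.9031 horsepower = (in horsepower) 19.72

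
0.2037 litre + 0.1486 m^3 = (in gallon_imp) 32.73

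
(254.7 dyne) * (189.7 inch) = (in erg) 1.227e+05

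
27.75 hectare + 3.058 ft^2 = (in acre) 68.57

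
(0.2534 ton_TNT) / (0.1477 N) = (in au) 0.04798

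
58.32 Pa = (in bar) 0.0005832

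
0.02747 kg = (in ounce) 0.969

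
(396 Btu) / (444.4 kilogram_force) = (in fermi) 9.587e+16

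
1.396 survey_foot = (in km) 0.0004255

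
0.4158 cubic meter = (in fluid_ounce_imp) 1.463e+04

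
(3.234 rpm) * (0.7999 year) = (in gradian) 5.439e+08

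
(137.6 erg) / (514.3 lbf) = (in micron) 0.006015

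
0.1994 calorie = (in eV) 5.207e+18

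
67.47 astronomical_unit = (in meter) 1.009e+13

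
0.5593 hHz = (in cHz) 5593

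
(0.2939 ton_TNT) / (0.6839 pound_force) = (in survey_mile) 2.512e+05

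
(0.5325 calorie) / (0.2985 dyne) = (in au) 4.989e-06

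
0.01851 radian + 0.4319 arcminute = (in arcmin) 64.06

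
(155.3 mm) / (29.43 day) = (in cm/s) 6.108e-06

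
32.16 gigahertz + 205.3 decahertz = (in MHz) 3.216e+04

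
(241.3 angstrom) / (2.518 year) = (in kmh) 1.094e-15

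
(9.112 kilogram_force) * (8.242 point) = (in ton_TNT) 6.21e-11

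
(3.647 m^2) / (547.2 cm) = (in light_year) 7.045e-17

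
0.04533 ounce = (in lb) 0.002833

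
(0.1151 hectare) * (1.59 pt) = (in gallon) 170.6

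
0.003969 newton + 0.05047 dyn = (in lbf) 0.0008924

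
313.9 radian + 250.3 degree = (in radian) 318.3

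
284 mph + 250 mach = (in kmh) 3.069e+05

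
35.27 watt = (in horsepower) 0.0473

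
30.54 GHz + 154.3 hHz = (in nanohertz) 3.054e+19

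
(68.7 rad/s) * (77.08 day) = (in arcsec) 9.437e+13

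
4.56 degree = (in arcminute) 273.6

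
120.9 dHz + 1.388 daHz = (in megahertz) 2.597e-05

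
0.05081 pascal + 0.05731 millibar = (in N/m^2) 5.782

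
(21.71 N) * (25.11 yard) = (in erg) 4.985e+09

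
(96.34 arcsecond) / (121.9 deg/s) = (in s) 0.0002195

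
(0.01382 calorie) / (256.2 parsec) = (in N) 7.314e-21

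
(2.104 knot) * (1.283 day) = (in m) 1.2e+05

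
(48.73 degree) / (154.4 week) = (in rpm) 8.697e-08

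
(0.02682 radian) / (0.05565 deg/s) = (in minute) 0.4602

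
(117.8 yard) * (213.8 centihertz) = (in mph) 515.2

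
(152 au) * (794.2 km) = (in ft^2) 1.944e+20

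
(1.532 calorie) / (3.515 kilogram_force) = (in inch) 7.321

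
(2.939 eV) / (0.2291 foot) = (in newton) 6.743e-18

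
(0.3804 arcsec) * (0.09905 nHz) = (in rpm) 1.744e-15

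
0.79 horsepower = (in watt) 589.1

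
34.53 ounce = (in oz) 34.53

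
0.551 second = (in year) 1.747e-08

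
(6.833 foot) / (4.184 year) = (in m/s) 1.578e-08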